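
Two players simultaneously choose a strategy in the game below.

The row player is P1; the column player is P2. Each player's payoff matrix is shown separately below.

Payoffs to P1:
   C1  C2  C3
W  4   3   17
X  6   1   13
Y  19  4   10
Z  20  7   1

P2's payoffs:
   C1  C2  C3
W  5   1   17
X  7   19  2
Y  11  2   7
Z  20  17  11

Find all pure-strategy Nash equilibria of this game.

The pure Nash equilibria are (W, C3), (Z, C1).

(W, C1): P1 can switch to X (4 → 6). Not NE.
(W, C2): P1 can switch to Y (3 → 4). Not NE.
(W, C3): P1 gets 17, best alternative 13; P2 gets 17, best alternative 5. No profitable deviation — NE.
(X, C1): P1 can switch to Y (6 → 19). Not NE.
(X, C2): P1 can switch to W (1 → 3). Not NE.
(X, C3): P1 can switch to W (13 → 17). Not NE.
(Y, C1): P1 can switch to Z (19 → 20). Not NE.
(Y, C2): P1 can switch to Z (4 → 7). Not NE.
(Y, C3): P1 can switch to W (10 → 17). Not NE.
(Z, C1): P1 gets 20, best alternative 19; P2 gets 20, best alternative 17. No profitable deviation — NE.
(The remaining 2 profiles each have a profitable deviation by the same check.)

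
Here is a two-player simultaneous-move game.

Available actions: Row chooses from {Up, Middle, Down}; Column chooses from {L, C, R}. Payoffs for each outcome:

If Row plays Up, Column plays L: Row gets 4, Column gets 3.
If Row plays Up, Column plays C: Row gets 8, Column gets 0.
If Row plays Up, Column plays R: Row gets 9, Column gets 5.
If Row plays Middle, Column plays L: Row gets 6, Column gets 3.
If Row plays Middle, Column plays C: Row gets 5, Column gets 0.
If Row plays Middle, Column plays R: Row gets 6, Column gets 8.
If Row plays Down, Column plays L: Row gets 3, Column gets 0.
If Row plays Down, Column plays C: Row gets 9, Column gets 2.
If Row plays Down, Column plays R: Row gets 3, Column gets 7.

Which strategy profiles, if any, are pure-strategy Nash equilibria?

Row against L: payoffs 4, 6, 3 → best response Middle.
Row against C: payoffs 8, 5, 9 → best response Down.
Row against R: payoffs 9, 6, 3 → best response Up.
Column against Up: payoffs 3, 0, 5 → best response R.
Column against Middle: payoffs 3, 0, 8 → best response R.
Column against Down: payoffs 0, 2, 7 → best response R.
Mutual best responses: (Up, R).

Pure NE: (Up, R)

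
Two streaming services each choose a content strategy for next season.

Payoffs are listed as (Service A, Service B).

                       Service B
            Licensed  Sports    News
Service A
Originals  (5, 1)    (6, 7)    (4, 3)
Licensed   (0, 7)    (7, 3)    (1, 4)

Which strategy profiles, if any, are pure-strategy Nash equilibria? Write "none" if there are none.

No pure-strategy Nash equilibrium.

Service A against Licensed: payoffs 5, 0 → best response Originals.
Service A against Sports: payoffs 6, 7 → best response Licensed.
Service A against News: payoffs 4, 1 → best response Originals.
Service B against Originals: payoffs 1, 7, 3 → best response Sports.
Service B against Licensed: payoffs 7, 3, 4 → best response Licensed.
No profile is a mutual best response for all players.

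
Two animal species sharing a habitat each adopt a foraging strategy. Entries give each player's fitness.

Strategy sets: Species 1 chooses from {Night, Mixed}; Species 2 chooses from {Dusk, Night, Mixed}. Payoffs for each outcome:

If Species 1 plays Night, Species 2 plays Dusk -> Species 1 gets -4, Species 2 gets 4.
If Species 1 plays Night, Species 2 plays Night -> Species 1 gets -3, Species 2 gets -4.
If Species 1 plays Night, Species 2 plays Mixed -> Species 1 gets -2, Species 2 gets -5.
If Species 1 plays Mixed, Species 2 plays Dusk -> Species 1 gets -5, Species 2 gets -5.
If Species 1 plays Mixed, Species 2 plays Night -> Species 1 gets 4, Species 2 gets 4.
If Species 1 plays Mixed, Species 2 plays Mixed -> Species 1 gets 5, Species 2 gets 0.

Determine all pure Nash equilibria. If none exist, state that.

(Night, Dusk), (Mixed, Night)

Mark each player's best response to every combination of opponents' strategies; a profile where every player is best-responding is a pure Nash equilibrium.
Species 1 against Dusk: payoffs -4, -5 → best response Night.
Species 1 against Night: payoffs -3, 4 → best response Mixed.
Species 1 against Mixed: payoffs -2, 5 → best response Mixed.
Species 2 against Night: payoffs 4, -4, -5 → best response Dusk.
Species 2 against Mixed: payoffs -5, 4, 0 → best response Night.
Mutual best responses: (Night, Dusk); (Mixed, Night).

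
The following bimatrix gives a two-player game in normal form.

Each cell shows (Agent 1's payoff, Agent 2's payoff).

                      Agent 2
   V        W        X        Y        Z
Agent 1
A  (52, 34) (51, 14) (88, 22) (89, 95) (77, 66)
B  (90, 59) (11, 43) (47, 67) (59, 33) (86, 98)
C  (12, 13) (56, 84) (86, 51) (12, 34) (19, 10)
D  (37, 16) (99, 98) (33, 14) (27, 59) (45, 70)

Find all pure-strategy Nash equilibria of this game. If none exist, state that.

The pure Nash equilibria are (A, Y), (B, Z), (D, W).

Agent 1 against V: payoffs 52, 90, 12, 37 → best response B.
Agent 1 against W: payoffs 51, 11, 56, 99 → best response D.
Agent 1 against X: payoffs 88, 47, 86, 33 → best response A.
Agent 1 against Y: payoffs 89, 59, 12, 27 → best response A.
Agent 1 against Z: payoffs 77, 86, 19, 45 → best response B.
Agent 2 against A: payoffs 34, 14, 22, 95, 66 → best response Y.
Agent 2 against B: payoffs 59, 43, 67, 33, 98 → best response Z.
Agent 2 against C: payoffs 13, 84, 51, 34, 10 → best response W.
Agent 2 against D: payoffs 16, 98, 14, 59, 70 → best response W.
Mutual best responses: (A, Y); (B, Z); (D, W).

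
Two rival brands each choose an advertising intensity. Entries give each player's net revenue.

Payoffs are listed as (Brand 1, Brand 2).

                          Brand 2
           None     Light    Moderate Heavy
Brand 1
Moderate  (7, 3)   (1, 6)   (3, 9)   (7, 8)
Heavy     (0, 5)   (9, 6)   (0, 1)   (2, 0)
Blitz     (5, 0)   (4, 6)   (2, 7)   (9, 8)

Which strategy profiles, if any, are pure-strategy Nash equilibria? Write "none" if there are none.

(Moderate, None): Brand 2 can switch to Light (3 → 6). Not NE.
(Moderate, Light): Brand 1 can switch to Heavy (1 → 9). Not NE.
(Moderate, Moderate): Brand 1 gets 3, best alternative 2; Brand 2 gets 9, best alternative 8. No profitable deviation — NE.
(Moderate, Heavy): Brand 1 can switch to Blitz (7 → 9). Not NE.
(Heavy, None): Brand 1 can switch to Moderate (0 → 7). Not NE.
(Heavy, Light): Brand 1 gets 9, best alternative 4; Brand 2 gets 6, best alternative 5. No profitable deviation — NE.
(Heavy, Moderate): Brand 1 can switch to Moderate (0 → 3). Not NE.
(Heavy, Heavy): Brand 1 can switch to Moderate (2 → 7). Not NE.
(Blitz, None): Brand 1 can switch to Moderate (5 → 7). Not NE.
(Blitz, Light): Brand 1 can switch to Heavy (4 → 9). Not NE.
(Blitz, Moderate): Brand 1 can switch to Moderate (2 → 3). Not NE.
(Blitz, Heavy): Brand 1 gets 9, best alternative 7; Brand 2 gets 8, best alternative 7. No profitable deviation — NE.

Pure-strategy Nash equilibria: (Moderate, Moderate); (Heavy, Light); (Blitz, Heavy)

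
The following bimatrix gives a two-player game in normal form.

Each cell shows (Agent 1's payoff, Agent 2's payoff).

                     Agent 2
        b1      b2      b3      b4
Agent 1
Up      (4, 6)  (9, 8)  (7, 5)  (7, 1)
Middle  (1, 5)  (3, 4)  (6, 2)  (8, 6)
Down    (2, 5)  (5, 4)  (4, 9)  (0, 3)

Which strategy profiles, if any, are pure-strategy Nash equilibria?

(Up, b2), (Middle, b4)

For each strategy profile, look for a profitable unilateral deviation.
(Up, b1): Agent 2 can switch to b2 (6 → 8). Not NE.
(Up, b2): Agent 1 gets 9, best alternative 5; Agent 2 gets 8, best alternative 6. No profitable deviation — NE.
(Up, b3): Agent 2 can switch to b1 (5 → 6). Not NE.
(Up, b4): Agent 1 can switch to Middle (7 → 8). Not NE.
(Middle, b1): Agent 1 can switch to Up (1 → 4). Not NE.
(Middle, b2): Agent 1 can switch to Up (3 → 9). Not NE.
(Middle, b3): Agent 1 can switch to Up (6 → 7). Not NE.
(Middle, b4): Agent 1 gets 8, best alternative 7; Agent 2 gets 6, best alternative 5. No profitable deviation — NE.
(Down, b1): Agent 1 can switch to Up (2 → 4). Not NE.
(Down, b2): Agent 1 can switch to Up (5 → 9). Not NE.
(Down, b3): Agent 1 can switch to Up (4 → 7). Not NE.
(Down, b4): Agent 1 can switch to Up (0 → 7). Not NE.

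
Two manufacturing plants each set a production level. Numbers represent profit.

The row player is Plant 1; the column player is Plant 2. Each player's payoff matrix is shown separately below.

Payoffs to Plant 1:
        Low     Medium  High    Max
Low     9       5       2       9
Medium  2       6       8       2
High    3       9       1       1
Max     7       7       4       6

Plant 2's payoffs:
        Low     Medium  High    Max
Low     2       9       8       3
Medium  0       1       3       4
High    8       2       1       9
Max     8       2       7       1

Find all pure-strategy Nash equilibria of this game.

Check each profile: it is a Nash equilibrium iff no player can strictly gain by switching unilaterally.
(Low, Low): Plant 2 can switch to Medium (2 → 9). Not NE.
(Low, Medium): Plant 1 can switch to Medium (5 → 6). Not NE.
(Low, High): Plant 1 can switch to Medium (2 → 8). Not NE.
(Low, Max): Plant 2 can switch to Medium (3 → 9). Not NE.
(Medium, Low): Plant 1 can switch to Low (2 → 9). Not NE.
(Medium, Medium): Plant 1 can switch to High (6 → 9). Not NE.
(The remaining 10 profiles each have a profitable deviation by the same check.)

No pure-strategy Nash equilibrium.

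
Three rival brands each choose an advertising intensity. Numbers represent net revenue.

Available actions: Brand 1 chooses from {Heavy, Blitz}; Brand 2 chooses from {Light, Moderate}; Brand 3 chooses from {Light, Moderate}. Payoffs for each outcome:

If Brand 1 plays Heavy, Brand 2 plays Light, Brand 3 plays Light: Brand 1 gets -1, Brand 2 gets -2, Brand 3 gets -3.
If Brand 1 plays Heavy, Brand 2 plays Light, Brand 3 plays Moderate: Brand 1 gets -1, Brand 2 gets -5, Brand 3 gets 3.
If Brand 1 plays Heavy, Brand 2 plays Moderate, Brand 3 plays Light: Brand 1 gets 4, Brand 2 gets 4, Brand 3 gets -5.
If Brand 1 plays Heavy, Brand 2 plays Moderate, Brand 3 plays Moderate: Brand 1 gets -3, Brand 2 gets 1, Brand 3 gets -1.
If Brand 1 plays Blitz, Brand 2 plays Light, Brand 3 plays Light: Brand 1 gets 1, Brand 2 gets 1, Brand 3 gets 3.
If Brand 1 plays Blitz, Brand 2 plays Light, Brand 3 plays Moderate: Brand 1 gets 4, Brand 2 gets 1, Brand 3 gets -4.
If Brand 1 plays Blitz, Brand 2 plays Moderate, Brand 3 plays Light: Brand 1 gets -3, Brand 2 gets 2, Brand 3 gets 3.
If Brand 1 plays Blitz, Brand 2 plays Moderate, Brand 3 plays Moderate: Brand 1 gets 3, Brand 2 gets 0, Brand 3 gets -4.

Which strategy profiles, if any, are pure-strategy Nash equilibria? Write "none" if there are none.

For each strategy profile, look for a profitable unilateral deviation.
(Heavy, Light, Light): Brand 1 can switch to Blitz (-1 → 1). Not NE.
(Heavy, Light, Moderate): Brand 1 can switch to Blitz (-1 → 4). Not NE.
(Heavy, Moderate, Light): Brand 3 can switch to Moderate (-5 → -1). Not NE.
(Heavy, Moderate, Moderate): Brand 1 can switch to Blitz (-3 → 3). Not NE.
(Blitz, Light, Light): Brand 2 can switch to Moderate (1 → 2). Not NE.
(Blitz, Light, Moderate): Brand 3 can switch to Light (-4 → 3). Not NE.
(Blitz, Moderate, Light): Brand 1 can switch to Heavy (-3 → 4). Not NE.
(Blitz, Moderate, Moderate): Brand 2 can switch to Light (0 → 1). Not NE.

This game has no pure Nash equilibrium.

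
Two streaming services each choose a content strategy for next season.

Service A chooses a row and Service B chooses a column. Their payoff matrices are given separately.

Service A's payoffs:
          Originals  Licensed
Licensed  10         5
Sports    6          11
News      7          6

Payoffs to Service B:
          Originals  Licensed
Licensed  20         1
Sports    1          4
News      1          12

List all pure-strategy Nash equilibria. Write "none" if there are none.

Service A against Originals: payoffs 10, 6, 7 → best response Licensed.
Service A against Licensed: payoffs 5, 11, 6 → best response Sports.
Service B against Licensed: payoffs 20, 1 → best response Originals.
Service B against Sports: payoffs 1, 4 → best response Licensed.
Service B against News: payoffs 1, 12 → best response Licensed.
Mutual best responses: (Licensed, Originals); (Sports, Licensed).

The pure Nash equilibria are (Licensed, Originals) and (Sports, Licensed).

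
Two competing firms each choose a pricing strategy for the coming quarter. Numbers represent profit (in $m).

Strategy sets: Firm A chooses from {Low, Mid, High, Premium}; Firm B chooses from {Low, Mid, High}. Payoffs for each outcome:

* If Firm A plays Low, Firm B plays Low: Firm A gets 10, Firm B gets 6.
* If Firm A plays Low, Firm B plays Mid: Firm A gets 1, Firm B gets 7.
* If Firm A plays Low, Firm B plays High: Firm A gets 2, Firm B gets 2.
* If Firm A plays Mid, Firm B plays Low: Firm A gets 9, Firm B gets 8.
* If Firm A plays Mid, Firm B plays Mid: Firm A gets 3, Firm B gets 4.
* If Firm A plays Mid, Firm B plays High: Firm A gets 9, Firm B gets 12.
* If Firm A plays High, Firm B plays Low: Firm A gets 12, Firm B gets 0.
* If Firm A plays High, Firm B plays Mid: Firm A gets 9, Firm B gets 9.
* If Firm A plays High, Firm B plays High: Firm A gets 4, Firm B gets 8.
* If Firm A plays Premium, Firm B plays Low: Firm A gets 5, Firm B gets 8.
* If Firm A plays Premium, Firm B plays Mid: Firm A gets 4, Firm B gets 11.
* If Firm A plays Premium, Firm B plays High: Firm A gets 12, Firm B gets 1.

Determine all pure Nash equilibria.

Pure NE: (High, Mid)

Check each profile: it is a Nash equilibrium iff no player can strictly gain by switching unilaterally.
(Low, Low): Firm A can switch to High (10 → 12). Not NE.
(Low, Mid): Firm A can switch to Mid (1 → 3). Not NE.
(Low, High): Firm A can switch to Mid (2 → 9). Not NE.
(Mid, Low): Firm A can switch to Low (9 → 10). Not NE.
(Mid, Mid): Firm A can switch to High (3 → 9). Not NE.
(Mid, High): Firm A can switch to Premium (9 → 12). Not NE.
(High, Low): Firm B can switch to Mid (0 → 9). Not NE.
(High, Mid): Firm A gets 9, best alternative 4; Firm B gets 9, best alternative 8. No profitable deviation — NE.
(High, High): Firm A can switch to Mid (4 → 9). Not NE.
(The remaining 3 profiles each have a profitable deviation by the same check.)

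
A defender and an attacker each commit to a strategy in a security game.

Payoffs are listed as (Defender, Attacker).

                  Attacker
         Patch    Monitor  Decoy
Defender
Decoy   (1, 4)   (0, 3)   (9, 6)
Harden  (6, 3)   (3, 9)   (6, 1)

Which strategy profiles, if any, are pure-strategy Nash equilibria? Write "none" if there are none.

Pure-strategy Nash equilibria: (Decoy, Decoy); (Harden, Monitor)

For each strategy profile, look for a profitable unilateral deviation.
(Decoy, Patch): Defender can switch to Harden (1 → 6). Not NE.
(Decoy, Monitor): Defender can switch to Harden (0 → 3). Not NE.
(Decoy, Decoy): Defender gets 9, best alternative 6; Attacker gets 6, best alternative 4. No profitable deviation — NE.
(Harden, Patch): Attacker can switch to Monitor (3 → 9). Not NE.
(Harden, Monitor): Defender gets 3, best alternative 0; Attacker gets 9, best alternative 3. No profitable deviation — NE.
(Harden, Decoy): Defender can switch to Decoy (6 → 9). Not NE.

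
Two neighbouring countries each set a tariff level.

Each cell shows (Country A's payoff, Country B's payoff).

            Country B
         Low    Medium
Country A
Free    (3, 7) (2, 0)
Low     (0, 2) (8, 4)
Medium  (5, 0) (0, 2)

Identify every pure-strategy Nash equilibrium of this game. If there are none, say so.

Country A against Low: payoffs 3, 0, 5 → best response Medium.
Country A against Medium: payoffs 2, 8, 0 → best response Low.
Country B against Free: payoffs 7, 0 → best response Low.
Country B against Low: payoffs 2, 4 → best response Medium.
Country B against Medium: payoffs 0, 2 → best response Medium.
Mutual best responses: (Low, Medium).

(Low, Medium)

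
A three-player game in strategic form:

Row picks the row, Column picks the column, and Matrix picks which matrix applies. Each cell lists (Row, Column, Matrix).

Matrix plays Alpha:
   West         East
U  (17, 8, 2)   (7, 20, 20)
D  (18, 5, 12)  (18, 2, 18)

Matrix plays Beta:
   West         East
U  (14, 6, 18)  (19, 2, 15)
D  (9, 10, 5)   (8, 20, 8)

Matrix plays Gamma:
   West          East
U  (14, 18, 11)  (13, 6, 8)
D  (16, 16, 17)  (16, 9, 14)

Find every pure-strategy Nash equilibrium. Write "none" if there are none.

(U, West, Beta); (D, West, Gamma)

Check each profile: it is a Nash equilibrium iff no player can strictly gain by switching unilaterally.
(U, West, Alpha): Row can switch to D (17 → 18). Not NE.
(U, West, Beta): Row gets 14, best alternative 9; Column gets 6, best alternative 2; Matrix gets 18, best alternative 11. No profitable deviation — NE.
(U, West, Gamma): Row can switch to D (14 → 16). Not NE.
(U, East, Alpha): Row can switch to D (7 → 18). Not NE.
(U, East, Beta): Column can switch to West (2 → 6). Not NE.
(U, East, Gamma): Row can switch to D (13 → 16). Not NE.
(D, West, Alpha): Matrix can switch to Gamma (12 → 17). Not NE.
(D, West, Gamma): Row gets 16, best alternative 14; Column gets 16, best alternative 9; Matrix gets 17, best alternative 12. No profitable deviation — NE.
(The remaining 4 profiles each have a profitable deviation by the same check.)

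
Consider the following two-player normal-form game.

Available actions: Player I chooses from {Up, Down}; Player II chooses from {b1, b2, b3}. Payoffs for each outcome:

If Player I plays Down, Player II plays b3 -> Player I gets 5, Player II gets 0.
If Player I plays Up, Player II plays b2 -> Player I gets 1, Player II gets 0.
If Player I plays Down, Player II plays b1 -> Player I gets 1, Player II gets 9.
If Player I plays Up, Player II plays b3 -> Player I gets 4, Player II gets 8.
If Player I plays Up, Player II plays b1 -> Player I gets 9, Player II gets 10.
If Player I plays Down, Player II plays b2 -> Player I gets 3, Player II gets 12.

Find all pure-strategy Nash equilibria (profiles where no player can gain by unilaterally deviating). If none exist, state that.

The pure Nash equilibria are (Up, b1), (Down, b2).

(Up, b1): Player I gets 9, best alternative 1; Player II gets 10, best alternative 8. No profitable deviation — NE.
(Up, b2): Player I can switch to Down (1 → 3). Not NE.
(Up, b3): Player I can switch to Down (4 → 5). Not NE.
(Down, b1): Player I can switch to Up (1 → 9). Not NE.
(Down, b2): Player I gets 3, best alternative 1; Player II gets 12, best alternative 9. No profitable deviation — NE.
(Down, b3): Player II can switch to b1 (0 → 9). Not NE.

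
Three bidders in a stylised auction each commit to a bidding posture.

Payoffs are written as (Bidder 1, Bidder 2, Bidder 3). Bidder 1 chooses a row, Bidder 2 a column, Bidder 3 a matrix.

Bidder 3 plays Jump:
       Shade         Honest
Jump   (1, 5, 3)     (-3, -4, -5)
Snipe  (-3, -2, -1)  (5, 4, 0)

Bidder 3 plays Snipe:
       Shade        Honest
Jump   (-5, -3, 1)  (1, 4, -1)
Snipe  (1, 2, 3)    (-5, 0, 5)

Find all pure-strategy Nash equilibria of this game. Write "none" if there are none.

(Jump, Shade, Jump); (Jump, Honest, Snipe); (Snipe, Shade, Snipe)

(Jump, Shade, Jump): Bidder 1 gets 1, best alternative -3; Bidder 2 gets 5, best alternative -4; Bidder 3 gets 3, best alternative 1. No profitable deviation — NE.
(Jump, Shade, Snipe): Bidder 1 can switch to Snipe (-5 → 1). Not NE.
(Jump, Honest, Jump): Bidder 1 can switch to Snipe (-3 → 5). Not NE.
(Jump, Honest, Snipe): Bidder 1 gets 1, best alternative -5; Bidder 2 gets 4, best alternative -3; Bidder 3 gets -1, best alternative -5. No profitable deviation — NE.
(Snipe, Shade, Jump): Bidder 1 can switch to Jump (-3 → 1). Not NE.
(Snipe, Shade, Snipe): Bidder 1 gets 1, best alternative -5; Bidder 2 gets 2, best alternative 0; Bidder 3 gets 3, best alternative -1. No profitable deviation — NE.
(Snipe, Honest, Jump): Bidder 3 can switch to Snipe (0 → 5). Not NE.
(Snipe, Honest, Snipe): Bidder 1 can switch to Jump (-5 → 1). Not NE.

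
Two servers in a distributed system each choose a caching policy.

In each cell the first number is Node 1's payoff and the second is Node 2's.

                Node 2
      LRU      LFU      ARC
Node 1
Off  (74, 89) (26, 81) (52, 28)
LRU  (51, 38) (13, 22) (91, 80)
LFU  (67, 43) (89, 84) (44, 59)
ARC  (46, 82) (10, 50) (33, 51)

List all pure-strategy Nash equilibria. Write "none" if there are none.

(Off, LRU); (LRU, ARC); (LFU, LFU)

Node 1 against LRU: payoffs 74, 51, 67, 46 → best response Off.
Node 1 against LFU: payoffs 26, 13, 89, 10 → best response LFU.
Node 1 against ARC: payoffs 52, 91, 44, 33 → best response LRU.
Node 2 against Off: payoffs 89, 81, 28 → best response LRU.
Node 2 against LRU: payoffs 38, 22, 80 → best response ARC.
Node 2 against LFU: payoffs 43, 84, 59 → best response LFU.
Node 2 against ARC: payoffs 82, 50, 51 → best response LRU.
Mutual best responses: (Off, LRU); (LRU, ARC); (LFU, LFU).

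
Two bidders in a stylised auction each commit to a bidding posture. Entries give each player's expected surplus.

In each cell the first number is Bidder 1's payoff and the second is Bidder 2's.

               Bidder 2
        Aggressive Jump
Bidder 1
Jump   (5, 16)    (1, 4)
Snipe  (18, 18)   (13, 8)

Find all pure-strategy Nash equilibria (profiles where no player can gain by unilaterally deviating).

Pure NE: (Snipe, Aggressive)

Mark each player's best response to every combination of opponents' strategies; a profile where every player is best-responding is a pure Nash equilibrium.
Bidder 1 against Aggressive: payoffs 5, 18 → best response Snipe.
Bidder 1 against Jump: payoffs 1, 13 → best response Snipe.
Bidder 2 against Jump: payoffs 16, 4 → best response Aggressive.
Bidder 2 against Snipe: payoffs 18, 8 → best response Aggressive.
Mutual best responses: (Snipe, Aggressive).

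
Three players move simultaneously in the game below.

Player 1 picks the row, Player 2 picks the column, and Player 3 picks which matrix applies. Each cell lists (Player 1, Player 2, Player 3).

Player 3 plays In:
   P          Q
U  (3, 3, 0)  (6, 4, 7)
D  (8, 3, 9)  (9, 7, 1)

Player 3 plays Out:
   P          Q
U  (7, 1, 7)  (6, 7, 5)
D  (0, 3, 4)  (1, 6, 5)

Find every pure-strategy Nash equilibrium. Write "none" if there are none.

(U, P, In): Player 1 can switch to D (3 → 8). Not NE.
(U, P, Out): Player 2 can switch to Q (1 → 7). Not NE.
(U, Q, In): Player 1 can switch to D (6 → 9). Not NE.
(U, Q, Out): Player 3 can switch to In (5 → 7). Not NE.
(D, P, In): Player 2 can switch to Q (3 → 7). Not NE.
(D, P, Out): Player 1 can switch to U (0 → 7). Not NE.
(The remaining 2 profiles each have a profitable deviation by the same check.)

There is no pure-strategy Nash equilibrium.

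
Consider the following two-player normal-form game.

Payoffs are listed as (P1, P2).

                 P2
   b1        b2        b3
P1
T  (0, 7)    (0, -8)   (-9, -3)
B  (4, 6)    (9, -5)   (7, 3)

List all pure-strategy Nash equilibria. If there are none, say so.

For each player, find the best response to each opponent profile; mutual best responses are the pure NE.
P1 against b1: payoffs 0, 4 → best response B.
P1 against b2: payoffs 0, 9 → best response B.
P1 against b3: payoffs -9, 7 → best response B.
P2 against T: payoffs 7, -8, -3 → best response b1.
P2 against B: payoffs 6, -5, 3 → best response b1.
Mutual best responses: (B, b1).

Pure NE: (B, b1)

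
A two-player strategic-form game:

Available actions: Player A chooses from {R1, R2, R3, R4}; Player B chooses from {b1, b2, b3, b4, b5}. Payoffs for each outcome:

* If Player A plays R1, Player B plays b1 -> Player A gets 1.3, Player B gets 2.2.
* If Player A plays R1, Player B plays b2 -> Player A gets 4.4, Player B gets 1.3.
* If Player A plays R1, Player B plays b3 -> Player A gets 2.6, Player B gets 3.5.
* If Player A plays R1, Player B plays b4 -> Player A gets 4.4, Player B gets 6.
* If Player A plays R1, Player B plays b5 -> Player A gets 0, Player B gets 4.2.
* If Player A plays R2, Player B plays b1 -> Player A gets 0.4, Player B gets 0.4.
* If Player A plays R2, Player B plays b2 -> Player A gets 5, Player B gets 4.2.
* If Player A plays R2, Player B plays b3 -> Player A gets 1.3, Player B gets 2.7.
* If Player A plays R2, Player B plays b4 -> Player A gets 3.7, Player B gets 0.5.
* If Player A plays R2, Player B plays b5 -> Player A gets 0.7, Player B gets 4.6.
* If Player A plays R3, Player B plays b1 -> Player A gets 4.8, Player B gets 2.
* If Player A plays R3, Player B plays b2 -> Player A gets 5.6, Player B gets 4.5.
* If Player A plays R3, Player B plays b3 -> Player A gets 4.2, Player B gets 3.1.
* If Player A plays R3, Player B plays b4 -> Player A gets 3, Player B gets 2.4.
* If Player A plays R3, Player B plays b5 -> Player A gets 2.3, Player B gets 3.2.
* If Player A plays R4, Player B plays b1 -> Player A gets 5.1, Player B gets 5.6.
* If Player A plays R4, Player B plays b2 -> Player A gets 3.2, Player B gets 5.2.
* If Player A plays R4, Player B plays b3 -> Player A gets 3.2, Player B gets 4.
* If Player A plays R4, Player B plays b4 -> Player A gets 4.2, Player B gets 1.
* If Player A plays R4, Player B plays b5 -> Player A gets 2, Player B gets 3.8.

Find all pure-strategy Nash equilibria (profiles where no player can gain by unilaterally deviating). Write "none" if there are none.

Player A against b1: payoffs 1.3, 0.4, 4.8, 5.1 → best response R4.
Player A against b2: payoffs 4.4, 5, 5.6, 3.2 → best response R3.
Player A against b3: payoffs 2.6, 1.3, 4.2, 3.2 → best response R3.
Player A against b4: payoffs 4.4, 3.7, 3, 4.2 → best response R1.
Player A against b5: payoffs 0, 0.7, 2.3, 2 → best response R3.
Player B against R1: payoffs 2.2, 1.3, 3.5, 6, 4.2 → best response b4.
Player B against R2: payoffs 0.4, 4.2, 2.7, 0.5, 4.6 → best response b5.
Player B against R3: payoffs 2, 4.5, 3.1, 2.4, 3.2 → best response b2.
Player B against R4: payoffs 5.6, 5.2, 4, 1, 3.8 → best response b1.
Mutual best responses: (R1, b4); (R3, b2); (R4, b1).

Pure-strategy Nash equilibria: (R1, b4); (R3, b2); (R4, b1)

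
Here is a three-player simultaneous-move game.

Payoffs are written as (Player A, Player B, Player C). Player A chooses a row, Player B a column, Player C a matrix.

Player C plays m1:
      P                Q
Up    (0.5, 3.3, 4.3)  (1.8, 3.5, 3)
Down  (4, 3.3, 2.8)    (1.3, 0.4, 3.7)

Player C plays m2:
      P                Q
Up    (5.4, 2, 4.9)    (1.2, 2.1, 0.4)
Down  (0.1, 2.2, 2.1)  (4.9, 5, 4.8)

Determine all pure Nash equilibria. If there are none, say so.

Player A against (P, m1): payoffs 0.5, 4 → best response Down.
Player A against (P, m2): payoffs 5.4, 0.1 → best response Up.
Player A against (Q, m1): payoffs 1.8, 1.3 → best response Up.
Player A against (Q, m2): payoffs 1.2, 4.9 → best response Down.
Player B against (Up, m1): payoffs 3.3, 3.5 → best response Q.
Player B against (Up, m2): payoffs 2, 2.1 → best response Q.
Player B against (Down, m1): payoffs 3.3, 0.4 → best response P.
Player B against (Down, m2): payoffs 2.2, 5 → best response Q.
Player C against (Up, P): payoffs 4.3, 4.9 → best response m2.
Player C against (Up, Q): payoffs 3, 0.4 → best response m1.
Player C against (Down, P): payoffs 2.8, 2.1 → best response m1.
Player C against (Down, Q): payoffs 3.7, 4.8 → best response m2.
Mutual best responses: (Up, Q, m1); (Down, P, m1); (Down, Q, m2).

The pure Nash equilibria are (Up, Q, m1), (Down, P, m1), (Down, Q, m2).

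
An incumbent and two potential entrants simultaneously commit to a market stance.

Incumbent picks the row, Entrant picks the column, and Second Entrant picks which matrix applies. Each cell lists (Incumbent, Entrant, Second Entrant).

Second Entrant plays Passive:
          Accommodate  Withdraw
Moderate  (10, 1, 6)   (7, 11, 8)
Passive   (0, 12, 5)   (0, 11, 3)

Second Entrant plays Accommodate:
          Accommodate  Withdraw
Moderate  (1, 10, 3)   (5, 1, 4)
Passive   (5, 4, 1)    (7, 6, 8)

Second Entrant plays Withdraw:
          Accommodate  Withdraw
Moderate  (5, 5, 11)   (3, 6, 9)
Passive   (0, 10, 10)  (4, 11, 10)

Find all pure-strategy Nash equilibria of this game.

The unique pure-strategy Nash equilibrium is (Passive, Withdraw, Withdraw).

Incumbent against (Accommodate, Passive): payoffs 10, 0 → best response Moderate.
Incumbent against (Accommodate, Accommodate): payoffs 1, 5 → best response Passive.
Incumbent against (Accommodate, Withdraw): payoffs 5, 0 → best response Moderate.
Incumbent against (Withdraw, Passive): payoffs 7, 0 → best response Moderate.
Incumbent against (Withdraw, Accommodate): payoffs 5, 7 → best response Passive.
Incumbent against (Withdraw, Withdraw): payoffs 3, 4 → best response Passive.
Entrant against (Moderate, Passive): payoffs 1, 11 → best response Withdraw.
Entrant against (Moderate, Accommodate): payoffs 10, 1 → best response Accommodate.
Entrant against (Moderate, Withdraw): payoffs 5, 6 → best response Withdraw.
Entrant against (Passive, Passive): payoffs 12, 11 → best response Accommodate.
Entrant against (Passive, Accommodate): payoffs 4, 6 → best response Withdraw.
Entrant against (Passive, Withdraw): payoffs 10, 11 → best response Withdraw.
Second Entrant against (Moderate, Accommodate): payoffs 6, 3, 11 → best response Withdraw.
Second Entrant against (Moderate, Withdraw): payoffs 8, 4, 9 → best response Withdraw.
Second Entrant against (Passive, Accommodate): payoffs 5, 1, 10 → best response Withdraw.
Second Entrant against (Passive, Withdraw): payoffs 3, 8, 10 → best response Withdraw.
Mutual best responses: (Passive, Withdraw, Withdraw).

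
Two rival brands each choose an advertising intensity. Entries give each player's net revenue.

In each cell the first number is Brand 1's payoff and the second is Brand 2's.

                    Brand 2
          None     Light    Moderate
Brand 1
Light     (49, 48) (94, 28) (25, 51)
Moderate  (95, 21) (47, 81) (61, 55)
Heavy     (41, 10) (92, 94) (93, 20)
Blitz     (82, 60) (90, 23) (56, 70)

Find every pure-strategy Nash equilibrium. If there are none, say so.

There is no pure-strategy Nash equilibrium.

(Light, None): Brand 1 can switch to Moderate (49 → 95). Not NE.
(Light, Light): Brand 2 can switch to None (28 → 48). Not NE.
(Light, Moderate): Brand 1 can switch to Moderate (25 → 61). Not NE.
(Moderate, None): Brand 2 can switch to Light (21 → 81). Not NE.
(Moderate, Light): Brand 1 can switch to Light (47 → 94). Not NE.
(Moderate, Moderate): Brand 1 can switch to Heavy (61 → 93). Not NE.
(Heavy, None): Brand 1 can switch to Light (41 → 49). Not NE.
(Heavy, Light): Brand 1 can switch to Light (92 → 94). Not NE.
(The remaining 4 profiles each have a profitable deviation by the same check.)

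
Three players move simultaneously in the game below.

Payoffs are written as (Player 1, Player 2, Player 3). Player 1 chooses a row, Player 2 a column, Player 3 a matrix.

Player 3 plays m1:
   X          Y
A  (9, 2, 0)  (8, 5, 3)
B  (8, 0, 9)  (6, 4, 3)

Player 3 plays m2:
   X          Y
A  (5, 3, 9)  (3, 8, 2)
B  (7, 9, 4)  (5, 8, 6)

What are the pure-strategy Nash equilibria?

Pure NE: (A, Y, m1)

Mark each player's best response to every combination of opponents' strategies; a profile where every player is best-responding is a pure Nash equilibrium.
Player 1 against (X, m1): payoffs 9, 8 → best response A.
Player 1 against (X, m2): payoffs 5, 7 → best response B.
Player 1 against (Y, m1): payoffs 8, 6 → best response A.
Player 1 against (Y, m2): payoffs 3, 5 → best response B.
Player 2 against (A, m1): payoffs 2, 5 → best response Y.
Player 2 against (A, m2): payoffs 3, 8 → best response Y.
Player 2 against (B, m1): payoffs 0, 4 → best response Y.
Player 2 against (B, m2): payoffs 9, 8 → best response X.
Player 3 against (A, X): payoffs 0, 9 → best response m2.
Player 3 against (A, Y): payoffs 3, 2 → best response m1.
Player 3 against (B, X): payoffs 9, 4 → best response m1.
Player 3 against (B, Y): payoffs 3, 6 → best response m2.
Mutual best responses: (A, Y, m1).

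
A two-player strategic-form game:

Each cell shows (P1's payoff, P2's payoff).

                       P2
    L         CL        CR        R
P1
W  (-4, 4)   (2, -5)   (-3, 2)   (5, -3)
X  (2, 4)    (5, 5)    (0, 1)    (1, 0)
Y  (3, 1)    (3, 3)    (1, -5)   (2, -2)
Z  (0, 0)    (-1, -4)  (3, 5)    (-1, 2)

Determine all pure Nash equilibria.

Pure-strategy Nash equilibria: (X, CL); (Z, CR)

For each strategy profile, look for a profitable unilateral deviation.
(W, L): P1 can switch to X (-4 → 2). Not NE.
(W, CL): P1 can switch to X (2 → 5). Not NE.
(W, CR): P1 can switch to X (-3 → 0). Not NE.
(W, R): P2 can switch to L (-3 → 4). Not NE.
(X, L): P1 can switch to Y (2 → 3). Not NE.
(X, CL): P1 gets 5, best alternative 3; P2 gets 5, best alternative 4. No profitable deviation — NE.
(X, CR): P1 can switch to Y (0 → 1). Not NE.
(X, R): P1 can switch to W (1 → 5). Not NE.
(Y, L): P2 can switch to CL (1 → 3). Not NE.
(Y, CL): P1 can switch to X (3 → 5). Not NE.
(Y, CR): P1 can switch to Z (1 → 3). Not NE.
(Z, CR): P1 gets 3, best alternative 1; P2 gets 5, best alternative 2. No profitable deviation — NE.
(The remaining 4 profiles each have a profitable deviation by the same check.)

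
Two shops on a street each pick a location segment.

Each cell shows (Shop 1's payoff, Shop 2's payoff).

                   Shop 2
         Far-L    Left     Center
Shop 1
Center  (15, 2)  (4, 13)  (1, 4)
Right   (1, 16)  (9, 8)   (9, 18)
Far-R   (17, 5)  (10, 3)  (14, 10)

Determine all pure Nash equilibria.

(Center, Far-L): Shop 1 can switch to Far-R (15 → 17). Not NE.
(Center, Left): Shop 1 can switch to Right (4 → 9). Not NE.
(Center, Center): Shop 1 can switch to Right (1 → 9). Not NE.
(Right, Far-L): Shop 1 can switch to Center (1 → 15). Not NE.
(Right, Left): Shop 1 can switch to Far-R (9 → 10). Not NE.
(Right, Center): Shop 1 can switch to Far-R (9 → 14). Not NE.
(Far-R, Far-L): Shop 2 can switch to Center (5 → 10). Not NE.
(Far-R, Left): Shop 2 can switch to Far-L (3 → 5). Not NE.
(Far-R, Center): Shop 1 gets 14, best alternative 9; Shop 2 gets 10, best alternative 5. No profitable deviation — NE.

Pure NE: (Far-R, Center)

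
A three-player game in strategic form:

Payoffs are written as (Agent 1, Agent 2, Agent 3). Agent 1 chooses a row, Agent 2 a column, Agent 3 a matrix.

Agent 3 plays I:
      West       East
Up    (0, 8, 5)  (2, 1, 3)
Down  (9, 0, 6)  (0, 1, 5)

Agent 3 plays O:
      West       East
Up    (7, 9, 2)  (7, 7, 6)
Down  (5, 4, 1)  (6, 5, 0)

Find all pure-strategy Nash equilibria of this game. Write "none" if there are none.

Mark each player's best response to every combination of opponents' strategies; a profile where every player is best-responding is a pure Nash equilibrium.
Agent 1 against (West, I): payoffs 0, 9 → best response Down.
Agent 1 against (West, O): payoffs 7, 5 → best response Up.
Agent 1 against (East, I): payoffs 2, 0 → best response Up.
Agent 1 against (East, O): payoffs 7, 6 → best response Up.
Agent 2 against (Up, I): payoffs 8, 1 → best response West.
Agent 2 against (Up, O): payoffs 9, 7 → best response West.
Agent 2 against (Down, I): payoffs 0, 1 → best response East.
Agent 2 against (Down, O): payoffs 4, 5 → best response East.
Agent 3 against (Up, West): payoffs 5, 2 → best response I.
Agent 3 against (Up, East): payoffs 3, 6 → best response O.
Agent 3 against (Down, West): payoffs 6, 1 → best response I.
Agent 3 against (Down, East): payoffs 5, 0 → best response I.
No profile is a mutual best response for all players.

none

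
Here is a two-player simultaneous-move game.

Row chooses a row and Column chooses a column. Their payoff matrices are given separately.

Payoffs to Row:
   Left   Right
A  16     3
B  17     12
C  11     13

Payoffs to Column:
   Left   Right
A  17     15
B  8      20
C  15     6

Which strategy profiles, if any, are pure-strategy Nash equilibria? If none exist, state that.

Mark each player's best response to every combination of opponents' strategies; a profile where every player is best-responding is a pure Nash equilibrium.
Row against Left: payoffs 16, 17, 11 → best response B.
Row against Right: payoffs 3, 12, 13 → best response C.
Column against A: payoffs 17, 15 → best response Left.
Column against B: payoffs 8, 20 → best response Right.
Column against C: payoffs 15, 6 → best response Left.
No profile is a mutual best response for all players.

No pure-strategy Nash equilibrium.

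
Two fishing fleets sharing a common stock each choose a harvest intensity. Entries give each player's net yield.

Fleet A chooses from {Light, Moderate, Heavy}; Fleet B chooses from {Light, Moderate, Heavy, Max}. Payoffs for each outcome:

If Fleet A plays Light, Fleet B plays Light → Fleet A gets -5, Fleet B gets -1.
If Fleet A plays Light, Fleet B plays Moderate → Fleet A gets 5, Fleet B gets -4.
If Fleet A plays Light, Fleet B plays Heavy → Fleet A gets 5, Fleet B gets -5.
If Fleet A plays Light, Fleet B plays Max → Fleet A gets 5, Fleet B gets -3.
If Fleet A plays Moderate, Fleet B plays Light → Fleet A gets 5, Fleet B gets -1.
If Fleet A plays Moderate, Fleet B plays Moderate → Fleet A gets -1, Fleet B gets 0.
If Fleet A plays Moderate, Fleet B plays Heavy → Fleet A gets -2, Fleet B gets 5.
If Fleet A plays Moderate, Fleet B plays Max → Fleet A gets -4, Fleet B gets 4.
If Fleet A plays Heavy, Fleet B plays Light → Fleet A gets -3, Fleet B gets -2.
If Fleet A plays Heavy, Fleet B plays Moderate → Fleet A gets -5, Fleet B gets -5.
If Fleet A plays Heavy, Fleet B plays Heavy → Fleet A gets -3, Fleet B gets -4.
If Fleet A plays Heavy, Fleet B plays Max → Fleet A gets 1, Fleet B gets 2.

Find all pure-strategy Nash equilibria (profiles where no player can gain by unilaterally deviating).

Check each profile: it is a Nash equilibrium iff no player can strictly gain by switching unilaterally.
(Light, Light): Fleet A can switch to Moderate (-5 → 5). Not NE.
(Light, Moderate): Fleet B can switch to Light (-4 → -1). Not NE.
(Light, Heavy): Fleet B can switch to Light (-5 → -1). Not NE.
(Light, Max): Fleet B can switch to Light (-3 → -1). Not NE.
(Moderate, Light): Fleet B can switch to Moderate (-1 → 0). Not NE.
(Moderate, Moderate): Fleet A can switch to Light (-1 → 5). Not NE.
(Moderate, Heavy): Fleet A can switch to Light (-2 → 5). Not NE.
(Moderate, Max): Fleet A can switch to Light (-4 → 5). Not NE.
(The remaining 4 profiles each have a profitable deviation by the same check.)

There is no pure-strategy Nash equilibrium.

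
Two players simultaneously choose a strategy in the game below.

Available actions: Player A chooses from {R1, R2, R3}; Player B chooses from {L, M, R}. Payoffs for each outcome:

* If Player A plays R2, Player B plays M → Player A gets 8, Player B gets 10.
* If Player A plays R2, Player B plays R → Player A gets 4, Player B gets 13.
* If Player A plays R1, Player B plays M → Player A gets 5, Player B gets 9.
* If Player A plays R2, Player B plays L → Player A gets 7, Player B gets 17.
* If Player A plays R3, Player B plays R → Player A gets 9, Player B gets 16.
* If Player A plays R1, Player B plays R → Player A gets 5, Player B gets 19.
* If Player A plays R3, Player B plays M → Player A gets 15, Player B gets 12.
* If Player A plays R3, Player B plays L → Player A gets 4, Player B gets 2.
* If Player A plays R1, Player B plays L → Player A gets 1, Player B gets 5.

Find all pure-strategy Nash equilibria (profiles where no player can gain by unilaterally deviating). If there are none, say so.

For each strategy profile, look for a profitable unilateral deviation.
(R1, L): Player A can switch to R2 (1 → 7). Not NE.
(R1, M): Player A can switch to R2 (5 → 8). Not NE.
(R1, R): Player A can switch to R3 (5 → 9). Not NE.
(R2, L): Player A gets 7, best alternative 4; Player B gets 17, best alternative 13. No profitable deviation — NE.
(R2, M): Player A can switch to R3 (8 → 15). Not NE.
(R2, R): Player A can switch to R1 (4 → 5). Not NE.
(R3, L): Player A can switch to R2 (4 → 7). Not NE.
(R3, M): Player B can switch to R (12 → 16). Not NE.
(R3, R): Player A gets 9, best alternative 5; Player B gets 16, best alternative 12. No profitable deviation — NE.

Pure-strategy Nash equilibria: (R2, L), (R3, R)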